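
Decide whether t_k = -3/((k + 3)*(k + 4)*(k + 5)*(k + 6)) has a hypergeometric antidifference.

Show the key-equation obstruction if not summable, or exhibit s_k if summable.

r(k) = (k + 3)/(k + 7) after simplifying.
Normal form (A,B,C) = (k + 3, k + 7, 1).
Need (k + 3)·f(k+1) − (k + 6)·f(k) = 1.
Bound: deg f ≤ 3.
Coefficient equations give f(k) = k*(k**2 + 12*k + 47)/180.
Then R = B(k−1)f/C = k*(k + 6)*(k**2 + 12*k + 47)/180, so s_k = R(k)·t_k = k*(-k**2 - 12*k - 47)/(60*(k + 3)*(k + 4)*(k + 5)).
Check: Δs_k = -3/(k**4 + 18*k**3 + 119*k**2 + 342*k + 360). ✓

Yes. s_k = k*(-k**2 - 12*k - 47)/(60*(k + 3)*(k + 4)*(k + 5)).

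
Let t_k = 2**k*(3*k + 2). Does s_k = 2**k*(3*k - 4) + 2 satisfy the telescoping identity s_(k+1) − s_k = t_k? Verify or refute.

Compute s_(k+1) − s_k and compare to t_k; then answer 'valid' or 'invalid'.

Valid: the claim telescopes to t_k.

s_(k+1) = 2*2**k*(3*k - 1) + 2
s_(k+1) − s_k = 2**k*(3*k + 2)
(s_(k+1) − s_k) − t_k = 0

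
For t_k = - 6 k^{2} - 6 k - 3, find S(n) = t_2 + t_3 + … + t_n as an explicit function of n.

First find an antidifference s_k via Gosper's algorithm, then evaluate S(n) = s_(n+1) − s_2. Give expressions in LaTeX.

r(k) = (2*k**2 + 6*k + 5)/(2*k**2 + 2*k + 1) after simplifying.
Gosper form: A/B · C(k+1)/C(k) with A=1, B=1, C=k**2 + k + 1/2.
Key eq: (1)·f(k+1) = (1)·f(k) + (k**2 + k + 1/2).
Degrees (0,0,2) ⇒ d ≤ 3.
Match coefficients ⇒ f(k) = k*(2*k**2 + 1)/6.
Then R = B(k−1)f/C = k*(2*k**2 + 1)/(3*(2*k**2 + 2*k + 1)), so s_k = R(k)·t_k = -2*k**3 - k.
Verify: -6*k**2 - 6*k - 3 matches t_k.
Telescope: S(n) = s_(n+1) − s_(2) = -2*n**3 - 6*n**2 - 7*n - 3 − (-18) = -2*n**3 - 6*n**2 - 7*n + 15.

S(n) = - 2 n^{3} - 6 n^{2} - 7 n + 15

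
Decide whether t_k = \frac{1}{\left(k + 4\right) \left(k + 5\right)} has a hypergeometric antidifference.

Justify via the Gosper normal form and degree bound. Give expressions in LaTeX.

Yes. s_k = \frac{k}{4 \left(k + 4\right)}.

Step 1: r(k) = (k + 4)/(k + 6).
Normal form (A,B,C) = (k + 4, k + 6, 1).
Solve (k + 4)·f(k+1) − (k + 5)·f(k) = 1.
deg f ≤ 1 (via 1,1,0).
Solving with deg f ≤ 1: f(k) = k/4.
Then R = B(k−1)f/C = k*(k + 5)/4, so s_k = R(k)·t_k = k/(4*(k + 4)).
Verify: 1/(k**2 + 9*k + 20) matches t_k.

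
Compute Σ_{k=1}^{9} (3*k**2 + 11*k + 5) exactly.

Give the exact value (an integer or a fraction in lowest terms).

Σ = 1395

Ratio r(k) = (3*k**2 + 17*k + 19)/(3*k**2 + 11*k + 5).
Take A(k)=1, B(k)=1, C(k)=k**2 + 11*k/3 + 5/3.
Set up (1)·f(k+1) − (1)·f(k) − (k**2 + 11*k/3 + 5/3) = 0.
Degrees (0,0,2) ⇒ d ≤ 3.
Coefficient equations give f(k) = k**2*(k + 4)/3.
So s_k = (B(k−1)f/C)·t_k = (k**2*(k + 4)/(3*k**2 + 11*k + 5))·t_k = k**2*(k + 4).
Δs = 3*k**2 + 11*k + 5, as required.
Evaluate s at k=10 and k=1: 1400 and 5; difference 1395.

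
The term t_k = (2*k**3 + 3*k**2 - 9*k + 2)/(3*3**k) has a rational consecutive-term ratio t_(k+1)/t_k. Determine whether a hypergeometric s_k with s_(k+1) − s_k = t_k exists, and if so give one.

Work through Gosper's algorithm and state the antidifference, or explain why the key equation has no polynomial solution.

t_(k+1)/t_k = (2*k**3 + 9*k**2 + 3*k - 2)/(3*(2*k**3 + 3*k**2 - 9*k + 2)).
Normal form (A,B,C) = (1/3, 1, k**3 + 3*k**2/2 - 9*k/2 + 1).
f must satisfy (1/3)·f(k+1) − (1)·f(k) = k**3 + 3*k**2/2 - 9*k/2 + 1.
Degrees (0,0,3) ⇒ d ≤ 3.
A polynomial solution: f(k) = -3*(k**3 + 3*k**2 + 3)/2.
Get s_k = R·t_k = (-k**3 - 3*k**2 - 3)/3**k with R(k) = B(k−1)f(k)/C(k) = -3*(k**3 + 3*k**2 + 3)/(2*k**3 + 3*k**2 - 9*k + 2).
Δs = (2*k**3 + 3*k**2 - 9*k + 2)/(3*3**k), as required.

s_k = (-k**3 - 3*k**2 - 3)/3**k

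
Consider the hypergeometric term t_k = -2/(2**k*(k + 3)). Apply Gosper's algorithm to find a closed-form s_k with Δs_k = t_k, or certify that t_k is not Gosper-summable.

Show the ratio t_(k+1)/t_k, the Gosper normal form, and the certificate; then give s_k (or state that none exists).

t_(k+1)/t_k = (k + 3)/(2*(k + 4)).
So A=k/2 + 3/2 and B=k + 4, with C=1.
Need (k/2 + 3/2)·f(k+1) − (k + 3)·f(k) = 1.
Degrees (1,1,0) ⇒ d ≤ -1.
Negative degree bound (-1): no f exists, t_k not Gosper-summable.

not Gosper-summable; s_k does not exist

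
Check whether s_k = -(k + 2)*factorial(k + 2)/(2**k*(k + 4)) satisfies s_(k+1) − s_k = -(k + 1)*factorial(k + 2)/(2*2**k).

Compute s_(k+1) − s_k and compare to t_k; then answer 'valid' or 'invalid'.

Invalid: residual (k**2 + 5*k + 2)*factorial(k + 2)/(2**k*(k + 4)*(k + 5)) ≠ 0.

s_(k+1) = -(k + 3)*factorial(k + 3)/(2*2**k*(k + 5))
s_(k+1) − s_k = -(k**3 + 8*k**2 + 19*k + 16)*factorial(k + 2)/(2*2**k*(k + 4)*(k + 5))
(s_(k+1) − s_k) − t_k = (k**2 + 5*k + 2)*factorial(k + 2)/(2**k*(k + 4)*(k + 5))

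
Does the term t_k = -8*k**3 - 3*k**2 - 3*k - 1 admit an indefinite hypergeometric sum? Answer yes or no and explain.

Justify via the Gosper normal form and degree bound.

Ratio r(k) = (8*k**3 + 27*k**2 + 33*k + 15)/(8*k**3 + 3*k**2 + 3*k + 1).
Take A(k)=1, B(k)=1, C(k)=k**3 + 3*k**2/8 + 3*k/8 + 1/8.
f must satisfy (1)·f(k+1) − (1)·f(k) = k**3 + 3*k**2/8 + 3*k/8 + 1/8.
From deg A=0, deg B=0, deg C=3: d=4.
Coefficient equations give f(k) = k**2*(2*k**2 - 3*k + 2)/8.
So s_k = (B(k−1)f/C)·t_k = (k**2*(2*k**2 - 3*k + 2)/(8*k**3 + 3*k**2 + 3*k + 1))·t_k = k**2*(-2*k**2 + 3*k - 2).
Δs = -8*k**3 - 3*k**2 - 3*k - 1, as required.

Yes. s_k = k**2*(-2*k**2 + 3*k - 2).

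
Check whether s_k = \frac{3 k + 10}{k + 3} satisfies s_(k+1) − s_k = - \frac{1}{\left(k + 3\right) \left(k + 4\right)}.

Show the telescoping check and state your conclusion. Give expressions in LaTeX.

s_(k+1) = (3*k + 13)/(k + 4)
s_(k+1) − s_k = -1/(k**2 + 7*k + 12)
(s_(k+1) − s_k) − t_k = 0

valid (s_(k+1) − s_k reduces to t_k)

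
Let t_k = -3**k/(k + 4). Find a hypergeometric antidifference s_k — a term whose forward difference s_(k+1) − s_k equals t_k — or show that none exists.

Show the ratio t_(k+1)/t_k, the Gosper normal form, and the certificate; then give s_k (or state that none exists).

no hypergeometric antidifference exists

r(k) = 3*(k + 4)/(k + 5) after simplifying.
Factor: A=3*k + 12; B=k + 5; C=1.
Need (3*k + 12)·f(k+1) − (k + 4)·f(k) = 1.
Degrees (1,1,0) ⇒ d ≤ -1.
deg f ≤ -1 is impossible — no certificate.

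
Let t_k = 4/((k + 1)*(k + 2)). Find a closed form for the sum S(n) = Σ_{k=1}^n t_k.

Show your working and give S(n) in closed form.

S(n) = 2*n/(n + 2)

The ratio is (k + 1)/(k + 3).
A = k + 1, B = k + 3, C = 1.
Set up (k + 1)·f(k+1) − (k + 2)·f(k) − (1) = 0.
deg f ≤ 1 (via 1,1,0).
Solve for f: f(k) = k (degree 1 ≤ 1).
Get s_k = R·t_k = 4*k/(k + 1) with R(k) = B(k−1)f(k)/C(k) = k*(k + 2).
s_(k+1) − s_k = 4/(k**2 + 3*k + 2) = t_k.
Telescope: S(n) = s_(n+1) − s_(1) = 4*(n + 1)/(n + 2) − (2) = 2*n/(n + 2).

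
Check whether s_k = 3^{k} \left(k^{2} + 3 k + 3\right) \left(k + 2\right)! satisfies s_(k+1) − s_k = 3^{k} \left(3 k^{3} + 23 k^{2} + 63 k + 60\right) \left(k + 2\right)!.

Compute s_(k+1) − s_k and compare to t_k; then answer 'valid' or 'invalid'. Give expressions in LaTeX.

s_(k+1) = 3**(k + 1)*(k**2 + 5*k + 7)*factorial(k + 3)
s_(k+1) − s_k = 3**k*(3*k**3 + 23*k**2 + 63*k + 60)*factorial(k + 2)
(s_(k+1) − s_k) − t_k = 0

valid (s_(k+1) − s_k reduces to t_k)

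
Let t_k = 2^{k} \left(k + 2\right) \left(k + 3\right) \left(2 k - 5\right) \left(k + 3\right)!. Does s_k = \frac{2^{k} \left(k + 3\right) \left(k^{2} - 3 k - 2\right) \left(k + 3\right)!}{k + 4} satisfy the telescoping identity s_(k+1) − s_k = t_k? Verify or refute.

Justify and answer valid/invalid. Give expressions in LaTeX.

s_(k+1) = 2**(k + 1)*(k + 4)*(k**2 - k - 4)*factorial(k + 4)/(k + 5)
s_(k+1) − s_k = 2**k*(2*k**5 + 21*k**4 + 59*k**3 - 53*k**2 - 451*k - 482)*factorial(k + 3)/((k + 4)*(k + 5))
(s_(k+1) − s_k) − t_k = -2**k*(2*k**4 + 13*k**3 + 6*k**2 - 79*k - 118)*factorial(k + 3)/((k + 4)*(k + 5))

Invalid: residual - \frac{2^{k} \left(2 k^{4} + 13 k^{3} + 6 k^{2} - 79 k - 118\right) \left(k + 3\right)!}{\left(k + 4\right) \left(k + 5\right)} ≠ 0.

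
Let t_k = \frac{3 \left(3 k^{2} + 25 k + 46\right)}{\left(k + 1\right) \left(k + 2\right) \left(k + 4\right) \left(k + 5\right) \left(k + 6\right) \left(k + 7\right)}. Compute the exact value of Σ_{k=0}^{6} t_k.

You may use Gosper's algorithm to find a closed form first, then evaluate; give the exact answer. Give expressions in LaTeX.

Compute t_(k+1)/t_k: get (k + 1)*(k + 4)*(25*k + 3*(k + 1)**2 + 71)/((k + 3)*(k + 8)*(3*k**2 + 25*k + 46)).
So A=k + 1 and B=k + 8, with C=k**3 + 34*k**2/3 + 121*k/3 + 46.
Need (k + 1)·f(k+1) − (k + 7)·f(k) = k**3 + 34*k**2/3 + 121*k/3 + 46.
Bound: deg f ≤ 6.
A polynomial solution: f(k) = k*(k + 2)*(k + 3)*(k + 5)*(k**2 + 11*k + 34)/72.
Then R = B(k−1)f/C = k*(k + 2)*(k + 5)*(k + 7)*(k**2 + 11*k + 34)/(24*(3*k**2 + 25*k + 46)), so s_k = R(k)·t_k = k*(k**2 + 11*k + 34)/(8*(k**3 + 11*k**2 + 34*k + 24)).
Δs = 3*(3*k**2 + 25*k + 46)/(k**6 + 25*k**5 + 247*k**4 + 1219*k**3 + 3112*k**2 + 3796*k + 1680), as required.
Evaluate s at k=7 and k=0: 35/286 and 0; difference 35/286.

Σ = 35/286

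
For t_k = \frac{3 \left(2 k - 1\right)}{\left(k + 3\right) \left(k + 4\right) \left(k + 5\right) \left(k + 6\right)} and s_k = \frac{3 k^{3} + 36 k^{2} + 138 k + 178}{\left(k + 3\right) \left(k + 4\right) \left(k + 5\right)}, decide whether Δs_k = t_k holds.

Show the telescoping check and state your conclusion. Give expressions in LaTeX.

s_(k+1) = (138*k + 3*(k + 1)**3 + 36*(k + 1)**2 + 316)/((k + 4)*(k + 5)*(k + 6))
s_(k+1) − s_k = 3*(2*k - 1)/(k**4 + 18*k**3 + 119*k**2 + 342*k + 360)
(s_(k+1) − s_k) − t_k = 0

valid (s_(k+1) − s_k reduces to t_k)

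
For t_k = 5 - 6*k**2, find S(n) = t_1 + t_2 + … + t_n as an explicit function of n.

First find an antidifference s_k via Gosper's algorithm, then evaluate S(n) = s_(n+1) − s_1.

S(n) = n*(-2*n**2 - 3*n + 4)

The ratio is (6*(k + 1)**2 - 5)/(6*k**2 - 5).
Factor: A=1; B=1; C=k**2 - 5/6.
Solve (1)·f(k+1) − (1)·f(k) = k**2 - 5/6.
d = 3 from the (0,0,2) case.
Solve for f: f(k) = k*(2*k**2 - 3*k - 4)/6 (degree 3 ≤ 3).
Get s_k = R·t_k = k*(-2*k**2 + 3*k + 4) with R(k) = B(k−1)f(k)/C(k) = k*(2*k**2 - 3*k - 4)/(6*k**2 - 5).
Verify: 5 - 6*k**2 matches t_k.
Telescope: S(n) = s_(n+1) − s_(1) = -2*n**3 - 3*n**2 + 4*n + 5 − (5) = n*(-2*n**2 - 3*n + 4).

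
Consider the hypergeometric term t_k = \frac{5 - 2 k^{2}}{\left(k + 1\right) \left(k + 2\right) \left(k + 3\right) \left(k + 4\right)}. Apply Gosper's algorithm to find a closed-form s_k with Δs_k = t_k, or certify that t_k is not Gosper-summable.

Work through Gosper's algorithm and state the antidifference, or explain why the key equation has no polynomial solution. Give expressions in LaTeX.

s_k = \frac{k \left(2 k + 3\right)}{\left(k + 1\right) \left(k + 2\right) \left(k + 3\right)}

Compute t_(k+1)/t_k: get (k + 1)*(2*(k + 1)**2 - 5)/((k + 5)*(2*k**2 - 5)).
So A=k + 1 and B=k + 5, with C=k**2 - 5/2.
f must satisfy (k + 1)·f(k+1) − (k + 4)·f(k) = k**2 - 5/2.
Bound: deg f ≤ 3.
Solve for f: f(k) = -k*(2*k + 3)/2 (degree 2 ≤ 3).
Then R = B(k−1)f/C = -k*(k + 4)*(2*k + 3)/(2*k**2 - 5), so s_k = R(k)·t_k = k*(2*k + 3)/((k + 1)*(k + 2)*(k + 3)).
s_(k+1) − s_k = (5 - 2*k**2)/(k**4 + 10*k**3 + 35*k**2 + 50*k + 24) = t_k.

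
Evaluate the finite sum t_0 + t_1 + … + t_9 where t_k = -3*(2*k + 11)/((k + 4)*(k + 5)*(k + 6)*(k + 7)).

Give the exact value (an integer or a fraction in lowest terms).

Σ = -25/224

r(k) = (k + 4)*(2*k + 13)/((k + 8)*(2*k + 11)) after simplifying.
Take A(k)=k + 4, B(k)=k + 8, C(k)=k + 11/2.
Key eq: (k + 4)·f(k+1) = (k + 7)·f(k) + (k + 11/2).
d = 3 from the (1,1,1) case.
Match coefficients ⇒ f(k) = k*(k + 5)*(k + 10)/48.
So s_k = (B(k−1)f/C)·t_k = (k*(k + 5)*(k + 7)*(k + 10)/(24*(2*k + 11)))·t_k = k*(-k - 10)/(8*(k**2 + 10*k + 24)).
Verify: 3*(-2*k - 11)/(k**4 + 22*k**3 + 179*k**2 + 638*k + 840) matches t_k.
Σ_(k=0)^(9) t_k = s_(10) − s_(0) = -25/224 − (0) = -25/224.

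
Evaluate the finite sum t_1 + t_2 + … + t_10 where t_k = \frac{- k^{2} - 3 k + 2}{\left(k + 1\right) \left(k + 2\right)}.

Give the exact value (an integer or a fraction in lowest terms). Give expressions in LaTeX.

Σ = -25/3

Compute t_(k+1)/t_k: get (k + 1)*(3*k + (k + 1)**2 + 1)/((k + 3)*(k**2 + 3*k - 2)).
Factor: A=k + 1; B=k + 3; C=k**2 + 3*k - 2.
Set up (k + 1)·f(k+1) − (k + 2)·f(k) − (k**2 + 3*k - 2) = 0.
d = 2 from the (1,1,2) case.
Solve for f: f(k) = k*(k - 3) (degree 2 ≤ 2).
Get s_k = R·t_k = k*(3 - k)/(k + 1) with R(k) = B(k−1)f(k)/C(k) = k*(k - 3)*(k + 2)/(k**2 + 3*k - 2).
s_(k+1) − s_k = (-k**2 - 3*k + 2)/(k**2 + 3*k + 2) = t_k.
Telescoping: Σ = s_(11) − s_(1) = -22/3 − (1) = -25/3.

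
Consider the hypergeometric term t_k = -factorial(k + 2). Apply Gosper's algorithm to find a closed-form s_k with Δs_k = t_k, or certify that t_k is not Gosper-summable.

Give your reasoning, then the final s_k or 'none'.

not Gosper-summable; s_k does not exist

Step 1: r(k) = k + 3.
So A=k + 3 and B=1, with C=1.
Need (k + 3)·f(k+1) − (1)·f(k) = 1.
deg f ≤ -1 (via 1,0,0).
deg f ≤ -1 is impossible — no certificate.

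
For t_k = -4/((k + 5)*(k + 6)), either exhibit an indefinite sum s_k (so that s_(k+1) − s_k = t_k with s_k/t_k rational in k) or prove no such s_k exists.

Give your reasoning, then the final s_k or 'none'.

Compute t_(k+1)/t_k: get (k + 5)/(k + 7).
So A=k + 5 and B=k + 7, with C=1.
Set up (k + 5)·f(k+1) − (k + 6)·f(k) − (1) = 0.
From deg A=1, deg B=1, deg C=0: d=1.
Match coefficients ⇒ f(k) = k/5.
So s_k = (B(k−1)f/C)·t_k = (k*(k + 6)/5)·t_k = -4*k/(5*k + 25).
Verify: -4/(k**2 + 11*k + 30) matches t_k.

s_k = -4*k/(5*k + 25)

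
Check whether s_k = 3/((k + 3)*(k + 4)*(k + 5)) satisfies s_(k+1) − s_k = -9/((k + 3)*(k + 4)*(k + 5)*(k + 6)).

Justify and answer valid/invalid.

Valid — Δs_k = t_k.

s_(k+1) = 3/((k + 4)*(k + 5)*(k + 6))
s_(k+1) − s_k = -9/((k + 3)*(k + 4)*(k + 5)*(k + 6))
(s_(k+1) − s_k) − t_k = 0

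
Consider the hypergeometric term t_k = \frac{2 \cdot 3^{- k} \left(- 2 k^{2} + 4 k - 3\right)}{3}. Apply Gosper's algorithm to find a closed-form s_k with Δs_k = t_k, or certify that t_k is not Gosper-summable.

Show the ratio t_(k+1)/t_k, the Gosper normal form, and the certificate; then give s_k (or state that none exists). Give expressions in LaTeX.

Ratio r(k) = (2*k**2 + 1)/(3*(2*k**2 - 4*k + 3)).
So A=1/3 and B=1, with C=k**2 - 2*k + 3/2.
Set up (1/3)·f(k+1) − (1)·f(k) − (k**2 - 2*k + 3/2) = 0.
Degrees (0,0,2) ⇒ d ≤ 2.
Solve for f: f(k) = -3*(2*k**2 - 2*k + 3)/4 (degree 2 ≤ 2).
Then R = B(k−1)f/C = -3*(2*k**2 - 2*k + 3)/(2*(2*k**2 - 4*k + 3)), so s_k = R(k)·t_k = (2*k**2 - 2*k + 3)/3**k.
s_(k+1) − s_k = 2*(-2*k**2 + 4*k - 3)/(3*3**k) = t_k.

s_k = 3^{- k} \left(2 k^{2} - 2 k + 3\right)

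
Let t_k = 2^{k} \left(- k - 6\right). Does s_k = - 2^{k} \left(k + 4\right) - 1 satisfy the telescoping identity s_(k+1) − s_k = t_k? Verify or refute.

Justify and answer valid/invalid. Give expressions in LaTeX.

valid (s_(k+1) − s_k reduces to t_k)

s_(k+1) = -2*2**k*(k + 5) - 1
s_(k+1) − s_k = 2**k*(-k - 6)
(s_(k+1) − s_k) − t_k = 0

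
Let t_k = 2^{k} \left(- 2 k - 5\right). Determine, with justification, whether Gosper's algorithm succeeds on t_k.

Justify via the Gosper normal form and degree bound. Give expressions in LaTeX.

Yes. s_k = 2^{k} \left(- 2 k - 1\right).

Ratio r(k) = 2*(2*k + 7)/(2*k + 5).
Gosper form: A/B · C(k+1)/C(k) with A=2, B=1, C=k + 5/2.
Need (2)·f(k+1) − (1)·f(k) = k + 5/2.
From deg A=0, deg B=0, deg C=1: d=1.
Solve for f: f(k) = (2*k + 1)/2 (degree 1 ≤ 1).
Get s_k = R·t_k = 2**k*(-2*k - 1) with R(k) = B(k−1)f(k)/C(k) = (2*k + 1)/(2*k + 5).
s_(k+1) − s_k = 2**k*(-2*k - 5) = t_k.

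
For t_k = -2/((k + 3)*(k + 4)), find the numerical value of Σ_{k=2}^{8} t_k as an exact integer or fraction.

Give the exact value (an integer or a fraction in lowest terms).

Σ = -7/30

t_(k+1)/t_k = (k + 3)/(k + 5).
Factor: A=k + 3; B=k + 5; C=1.
Solve (k + 3)·f(k+1) − (k + 4)·f(k) = 1.
d = 1 from the (1,1,0) case.
A polynomial solution: f(k) = k/3.
Certificate R = B(k−1)f/C = k*(k + 4)/3 gives s_k = -2*k/(3*k + 9).
s_(k+1) − s_k = -2/(k**2 + 7*k + 12) = t_k.
Telescoping: Σ = s_(9) − s_(2) = -1/2 − (-4/15) = -7/30.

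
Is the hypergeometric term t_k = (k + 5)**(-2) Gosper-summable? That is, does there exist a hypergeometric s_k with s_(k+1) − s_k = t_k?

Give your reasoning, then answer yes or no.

No. Not Gosper-summable.

The ratio is (k + 5)**2/(k + 6)**2.
Factor: A=k**2 + 10*k + 25; B=k**2 + 12*k + 36; C=1.
Solve (k**2 + 10*k + 25)·f(k+1) − (k**2 + 10*k + 25)·f(k) = 1.
Degrees (2,2,0) ⇒ d ≤ 0.
Generic f = c0 gives residual -1; -1 = 0 cannot hold, so t_k is not Gosper-summable.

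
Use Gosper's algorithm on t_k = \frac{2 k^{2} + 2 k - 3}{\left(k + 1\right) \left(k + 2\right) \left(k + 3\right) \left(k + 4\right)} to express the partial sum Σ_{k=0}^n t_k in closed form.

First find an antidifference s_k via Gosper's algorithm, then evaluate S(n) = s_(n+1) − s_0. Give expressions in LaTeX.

t_(k+1)/t_k = (k + 1)*(2*k + 2*(k + 1)**2 - 1)/((k + 5)*(2*k**2 + 2*k - 3)).
Factor: A=k + 1; B=k + 5; C=k**2 + k - 3/2.
Set up (k + 1)·f(k+1) − (k + 4)·f(k) − (k**2 + k - 3/2) = 0.
Bound: deg f ≤ 3.
Solving with deg f ≤ 3: f(k) = k*(k**2 - 6*k - 13)/12.
Then R = B(k−1)f/C = k*(k + 4)*(k**2 - 6*k - 13)/(6*(2*k**2 + 2*k - 3)), so s_k = R(k)·t_k = k*(k**2 - 6*k - 13)/(6*(k + 1)*(k + 2)*(k + 3)).
Check: Δs_k = (2*k**2 + 2*k - 3)/(k**4 + 10*k**3 + 35*k**2 + 50*k + 24). ✓
s_(n+1) = (n**3 - 3*n**2 - 22*n - 18)/(6*(n**3 + 9*n**2 + 26*n + 24)) and s_(0) = 0, so S(n) = (n**3 - 3*n**2 - 22*n - 18)/(6*(n**3 + 9*n**2 + 26*n + 24)).

S(n) = \frac{n^{3} - 3 n^{2} - 22 n - 18}{6 \left(n^{3} + 9 n^{2} + 26 n + 24\right)}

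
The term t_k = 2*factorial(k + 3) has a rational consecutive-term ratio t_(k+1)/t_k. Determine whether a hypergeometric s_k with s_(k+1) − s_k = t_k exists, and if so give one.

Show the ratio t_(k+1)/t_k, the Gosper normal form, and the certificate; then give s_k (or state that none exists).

Step 1: r(k) = k + 4.
A = k + 4, B = 1, C = 1.
f must satisfy (k + 4)·f(k+1) − (1)·f(k) = 1.
deg f ≤ -1 (via 1,0,0).
deg f ≤ -1 is impossible — no certificate.

none (Gosper's algorithm certifies no s_k)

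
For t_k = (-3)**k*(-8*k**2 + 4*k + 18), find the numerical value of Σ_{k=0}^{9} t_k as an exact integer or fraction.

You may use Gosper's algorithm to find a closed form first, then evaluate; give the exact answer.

Compute t_(k+1)/t_k: get 3*(-4*k**2 - 6*k + 7)/(4*k**2 - 2*k - 9).
Gosper form: A/B · C(k+1)/C(k) with A=-3, B=1, C=k**2 - k/2 - 9/4.
Set up (-3)·f(k+1) − (1)·f(k) − (k**2 - k/2 - 9/4) = 0.
From deg A=0, deg B=0, deg C=2: d=2.
Solving with deg f ≤ 2: f(k) = -(2*k**2 - 4*k - 3)/8.
So s_k = (B(k−1)f/C)·t_k = (-(2*k**2 - 4*k - 3)/(2*(4*k**2 - 2*k - 9)))·t_k = (-3)**k*(2*k**2 - 4*k - 3).
Verify: (-3)**k*(-8*k**2 + 4*k + 18) matches t_k.
Telescoping: Σ = s_(10) − s_(0) = 9270693 − (-3) = 9270696.

Σ = 9270696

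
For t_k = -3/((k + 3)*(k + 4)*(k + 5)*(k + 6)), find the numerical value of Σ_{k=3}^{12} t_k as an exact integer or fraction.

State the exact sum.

r(k) = (k + 3)/(k + 7) after simplifying.
Gosper form: A/B · C(k+1)/C(k) with A=k + 3, B=k + 7, C=1.
Set up (k + 3)·f(k+1) − (k + 6)·f(k) − (1) = 0.
From deg A=1, deg B=1, deg C=0: d=3.
A polynomial solution: f(k) = k*(k**2 + 12*k + 47)/180.
Get s_k = R·t_k = k*(-k**2 - 12*k - 47)/(60*(k + 3)*(k + 4)*(k + 5)) with R(k) = B(k−1)f(k)/C(k) = k*(k + 6)*(k**2 + 12*k + 47)/180.
s_(k+1) − s_k = -3/(k**4 + 18*k**3 + 119*k**2 + 342*k + 360) = t_k.
Telescoping: Σ = s_(13) − s_(3) = -403/24480 − (-23/1680) = -95/34272.

Σ = -95/34272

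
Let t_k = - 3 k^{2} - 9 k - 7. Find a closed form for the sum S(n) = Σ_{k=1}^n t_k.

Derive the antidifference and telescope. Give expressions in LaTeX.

Step 1: r(k) = (3*k**2 + 15*k + 19)/(3*k**2 + 9*k + 7).
Normal form (A,B,C) = (1, 1, k**2 + 3*k + 7/3).
Key eq: (1)·f(k+1) = (1)·f(k) + (k**2 + 3*k + 7/3).
d = 3 from the (0,0,2) case.
Coefficient equations give f(k) = k*(k**2 + 3*k + 3)/3.
Get s_k = R·t_k = k*(-k**2 - 3*k - 3) with R(k) = B(k−1)f(k)/C(k) = k*(k**2 + 3*k + 3)/(3*k**2 + 9*k + 7).
s_(k+1) − s_k = -3*k**2 - 9*k - 7 = t_k.
s_(n+1) = -n**3 - 6*n**2 - 12*n - 7 and s_(1) = -7, so S(n) = n*(-n**2 - 6*n - 12).

S(n) = n \left(- n^{2} - 6 n - 12\right)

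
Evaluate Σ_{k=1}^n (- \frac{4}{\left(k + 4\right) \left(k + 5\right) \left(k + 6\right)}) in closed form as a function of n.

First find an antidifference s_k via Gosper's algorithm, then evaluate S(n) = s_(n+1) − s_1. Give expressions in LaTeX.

S(n) = \frac{n \left(- n - 11\right)}{15 \left(n^{2} + 11 n + 30\right)}

r(k) = (k + 4)/(k + 7) after simplifying.
Factor: A=k + 4; B=k + 7; C=1.
Need (k + 4)·f(k+1) − (k + 6)·f(k) = 1.
Degrees (1,1,0) ⇒ d ≤ 2.
A polynomial solution: f(k) = k*(k + 9)/40.
So s_k = (B(k−1)f/C)·t_k = (k*(k + 6)*(k + 9)/40)·t_k = k*(-k - 9)/(10*(k + 4)*(k + 5)).
Δs = -4/(k**3 + 15*k**2 + 74*k + 120), as required.
Telescope: S(n) = s_(n+1) − s_(1) = (-n**2 - 11*n - 10)/(10*(n**2 + 11*n + 30)) − (-1/30) = n*(-n - 11)/(15*(n**2 + 11*n + 30)).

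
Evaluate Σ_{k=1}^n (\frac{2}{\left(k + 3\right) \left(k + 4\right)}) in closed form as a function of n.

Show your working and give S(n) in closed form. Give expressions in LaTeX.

S(n) = \frac{n}{2 \left(n + 4\right)}

Ratio r(k) = (k + 3)/(k + 5).
Factor: A=k + 3; B=k + 5; C=1.
Need (k + 3)·f(k+1) − (k + 4)·f(k) = 1.
d = 1 from the (1,1,0) case.
Coefficient equations give f(k) = k/3.
Then R = B(k−1)f/C = k*(k + 4)/3, so s_k = R(k)·t_k = 2*k/(3*(k + 3)).
Check: Δs_k = 2/(k**2 + 7*k + 12). ✓
s_(n+1) = 2*(n + 1)/(3*(n + 4)) and s_(1) = 1/6, so S(n) = n/(2*(n + 4)).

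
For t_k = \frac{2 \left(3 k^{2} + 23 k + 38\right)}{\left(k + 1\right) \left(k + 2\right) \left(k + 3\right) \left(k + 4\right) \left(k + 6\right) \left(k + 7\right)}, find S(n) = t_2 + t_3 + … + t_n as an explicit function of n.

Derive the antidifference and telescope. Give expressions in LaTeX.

Step 1: r(k) = (k + 1)*(k + 6)*(23*k + 3*(k + 1)**2 + 61)/((k + 5)*(k + 8)*(3*k**2 + 23*k + 38)).
Take A(k)=k + 1, B(k)=k + 8, C(k)=k**3 + 38*k**2/3 + 51*k + 190/3.
Set up (k + 1)·f(k+1) − (k + 7)·f(k) − (k**3 + 38*k**2/3 + 51*k + 190/3) = 0.
d = 6 from the (1,1,3) case.
A polynomial solution: f(k) = k*(k + 2)*(k + 4)*(k + 5)*(k**2 + 10*k + 27)/54.
Then R = B(k−1)f/C = k*(k + 2)*(k + 4)*(k + 7)*(k**2 + 10*k + 27)/(18*(3*k**2 + 23*k + 38)), so s_k = R(k)·t_k = k*(k**2 + 10*k + 27)/(9*(k**3 + 10*k**2 + 27*k + 18)).
Δs = 2*(3*k**2 + 23*k + 38)/(k**6 + 23*k**5 + 207*k**4 + 925*k**3 + 2144*k**2 + 2412*k + 1008), as required.
Σ_(k=2)^n t_k = s_(n+1) − s_(2) = ((n**3 + 13*n**2 + 50*n + 38)/(9*(n**3 + 13*n**2 + 50*n + 56))) − (17/180), i.e. (n**3 + 13*n**2 + 50*n - 64)/(60*(n**3 + 13*n**2 + 50*n + 56)).

S(n) = \frac{n^{3} + 13 n^{2} + 50 n - 64}{60 \left(n^{3} + 13 n^{2} + 50 n + 56\right)}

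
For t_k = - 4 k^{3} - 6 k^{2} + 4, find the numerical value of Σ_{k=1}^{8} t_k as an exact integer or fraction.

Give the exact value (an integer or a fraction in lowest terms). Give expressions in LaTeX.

Σ = -6376

Compute t_(k+1)/t_k: get (2*(k + 1)**3 + 3*(k + 1)**2 - 2)/(2*k**3 + 3*k**2 - 2).
Normal form (A,B,C) = (1, 1, k**3 + 3*k**2/2 - 1).
Key eq: (1)·f(k+1) = (1)·f(k) + (k**3 + 3*k**2/2 - 1).
d = 4 from the (0,0,3) case.
Solve for f: f(k) = k*(k**3 - 2*k - 3)/4 (degree 4 ≤ 4).
Certificate R = B(k−1)f/C = k*(k**3 - 2*k - 3)/(2*(2*k**3 + 3*k**2 - 2)) gives s_k = k*(-k**3 + 2*k + 3).
s_(k+1) − s_k = -4*k**3 - 6*k**2 + 4 = t_k.
Σ_(k=1)^(8) t_k = s_(9) − s_(1) = -6372 − (4) = -6376.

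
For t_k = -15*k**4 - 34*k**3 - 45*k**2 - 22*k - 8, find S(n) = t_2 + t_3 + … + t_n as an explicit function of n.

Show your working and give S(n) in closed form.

Ratio r(k) = (15*k**4 + 94*k**3 + 237*k**2 + 274*k + 124)/(15*k**4 + 34*k**3 + 45*k**2 + 22*k + 8).
Factor: A=1; B=1; C=k**4 + 34*k**3/15 + 3*k**2 + 22*k/15 + 8/15.
Set up (1)·f(k+1) − (1)·f(k) − (k**4 + 34*k**3/15 + 3*k**2 + 22*k/15 + 8/15) = 0.
deg f ≤ 5 (via 0,0,4).
Solve for f: f(k) = k*(3*k**4 + k**3 + 3*k**2 - 3*k + 4)/15 (degree 5 ≤ 5).
Get s_k = R·t_k = k*(-3*k**4 - k**3 - 3*k**2 + 3*k - 4) with R(k) = B(k−1)f(k)/C(k) = k*(3*k**4 + k**3 + 3*k**2 - 3*k + 4)/(15*k**4 + 34*k**3 + 45*k**2 + 22*k + 8).
Δs = -15*k**4 - 34*k**3 - 45*k**2 - 22*k - 8, as required.
s_(n+1) = -3*n**5 - 16*n**4 - 37*n**3 - 42*n**2 - 26*n - 8 and s_(2) = -132, so S(n) = -3*n**5 - 16*n**4 - 37*n**3 - 42*n**2 - 26*n + 124.

S(n) = -3*n**5 - 16*n**4 - 37*n**3 - 42*n**2 - 26*n + 124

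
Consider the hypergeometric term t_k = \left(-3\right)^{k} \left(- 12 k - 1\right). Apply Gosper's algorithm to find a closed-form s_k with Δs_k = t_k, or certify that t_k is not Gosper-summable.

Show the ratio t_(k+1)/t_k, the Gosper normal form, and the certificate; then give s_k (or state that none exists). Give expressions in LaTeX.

s_k = \left(-3\right)^{k} \left(3 k - 2\right)

Compute t_(k+1)/t_k: get 3*(-12*k - 13)/(12*k + 1).
Normal form (A,B,C) = (-3, 1, k + 1/12).
Solve (-3)·f(k+1) − (1)·f(k) = k + 1/12.
Degrees (0,0,1) ⇒ d ≤ 1.
Solve for f: f(k) = -(3*k - 2)/12 (degree 1 ≤ 1).
Then R = B(k−1)f/C = -(3*k - 2)/(12*k + 1), so s_k = R(k)·t_k = (-3)**k*(3*k - 2).
Verify: (-3)**k*(-12*k - 1) matches t_k.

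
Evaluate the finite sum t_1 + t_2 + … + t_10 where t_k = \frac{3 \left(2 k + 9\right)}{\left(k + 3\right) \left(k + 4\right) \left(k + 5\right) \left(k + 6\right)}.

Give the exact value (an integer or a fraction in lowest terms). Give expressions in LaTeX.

r(k) = (k + 3)*(2*k + 11)/((k + 7)*(2*k + 9)) after simplifying.
Take A(k)=k + 3, B(k)=k + 7, C(k)=k + 9/2.
Set up (k + 3)·f(k+1) − (k + 6)·f(k) − (k + 9/2) = 0.
Bound: deg f ≤ 3.
A polynomial solution: f(k) = k*(k + 4)*(k + 8)/30.
Certificate R = B(k−1)f/C = k*(k + 4)*(k + 6)*(k + 8)/(15*(2*k + 9)) gives s_k = k*(k + 8)/(5*(k**2 + 8*k + 15)).
s_(k+1) − s_k = 3*(2*k + 9)/(k**4 + 18*k**3 + 119*k**2 + 342*k + 360) = t_k.
Sum = s_(11) − s_(1); s_(11) = 209/1120, s_(1) = 3/40 ⇒ 25/224.

Σ = 25/224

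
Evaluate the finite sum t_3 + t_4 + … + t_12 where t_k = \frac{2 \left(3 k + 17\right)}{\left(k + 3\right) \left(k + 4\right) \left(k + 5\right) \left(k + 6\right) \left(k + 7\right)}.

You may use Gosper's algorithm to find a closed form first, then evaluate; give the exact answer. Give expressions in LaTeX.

Compute t_(k+1)/t_k: get (k + 3)*(3*k + 20)/((k + 8)*(3*k + 17)).
A = k + 3, B = k + 8, C = k + 17/3.
Solve (k + 3)·f(k+1) − (k + 7)·f(k) = k + 17/3.
Degrees (1,1,1) ⇒ d ≤ 4.
Match coefficients ⇒ f(k) = k*(k + 5)*(k**2 + 13*k + 54)/216.
R(k) = B(k−1)·f(k)/C(k) = k*(k + 5)*(k + 7)*(k**2 + 13*k + 54)/(72*(3*k + 17)); s_k = R·t_k = k*(k**2 + 13*k + 54)/(36*(k**3 + 13*k**2 + 54*k + 72)).
Δs = 2*(3*k + 17)/(k**5 + 25*k**4 + 245*k**3 + 1175*k**2 + 2754*k + 2520), as required.
Evaluate s at k=13 and k=3: 637/23256 and 17/756; difference 2395/488376.

Σ = 2395/488376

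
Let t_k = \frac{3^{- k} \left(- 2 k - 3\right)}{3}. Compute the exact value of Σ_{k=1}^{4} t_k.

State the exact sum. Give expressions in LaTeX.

t_(k+1)/t_k = (2*k + 5)/(3*(2*k + 3)).
Take A(k)=1/3, B(k)=1, C(k)=k + 3/2.
Solve (1/3)·f(k+1) − (1)·f(k) = k + 3/2.
From deg A=0, deg B=0, deg C=1: d=1.
Solving with deg f ≤ 1: f(k) = -3*(k + 2)/2.
Certificate R = B(k−1)f/C = -3*(k + 2)/(2*k + 3) gives s_k = (k + 2)/3**k.
s_(k+1) − s_k = (-2*k - 3)/(3*3**k) = t_k.
Evaluate s at k=5 and k=1: 7/243 and 1; difference -236/243.

Σ = -236/243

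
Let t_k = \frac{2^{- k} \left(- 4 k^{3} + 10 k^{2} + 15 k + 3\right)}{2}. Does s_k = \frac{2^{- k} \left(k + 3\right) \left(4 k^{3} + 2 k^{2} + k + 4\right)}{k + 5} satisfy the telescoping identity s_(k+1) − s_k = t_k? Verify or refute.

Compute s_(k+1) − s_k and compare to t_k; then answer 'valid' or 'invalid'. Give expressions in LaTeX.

s_(k+1) = (k + 4)*(k + 4*(k + 1)**3 + 2*(k + 1)**2 + 5)/(2*2**k*(k + 6))
s_(k+1) − s_k = (-4*k**5 - 26*k**4 + 41*k**3 + 346*k**2 + 331*k + 76)/(2*2**k*(k**2 + 11*k + 30))
(s_(k+1) − s_k) − t_k = (4*k**4 + 18*k**3 - 61*k**2 - 76*k - 7)/(2**k*(k**2 + 11*k + 30))

Invalid: residual \frac{2^{- k} \left(4 k^{4} + 18 k^{3} - 61 k^{2} - 76 k - 7\right)}{k^{2} + 11 k + 30} ≠ 0.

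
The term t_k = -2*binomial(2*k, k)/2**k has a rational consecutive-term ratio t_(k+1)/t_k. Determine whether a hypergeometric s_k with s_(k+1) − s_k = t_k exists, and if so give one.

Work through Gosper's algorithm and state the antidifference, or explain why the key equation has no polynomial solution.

none — t_k is not Gosper-summable

Step 1: r(k) = (2*k + 1)/(k + 1).
Normal form (A,B,C) = (2*k + 1, k + 1, 1).
Need (2*k + 1)·f(k+1) − (k)·f(k) = 1.
Degrees (1,1,0) ⇒ d ≤ -1.
Negative degree bound (-1): no f exists, t_k not Gosper-summable.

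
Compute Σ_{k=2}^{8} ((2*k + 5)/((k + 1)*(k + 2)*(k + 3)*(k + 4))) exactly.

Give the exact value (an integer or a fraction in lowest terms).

Step 1: r(k) = (k + 1)*(2*k + 7)/((k + 5)*(2*k + 5)).
Take A(k)=k + 1, B(k)=k + 5, C(k)=k + 5/2.
Key eq: (k + 1)·f(k+1) = (k + 4)·f(k) + (k + 5/2).
deg f ≤ 3 (via 1,1,1).
Coefficient equations give f(k) = k*(k + 2)*(k + 4)/6.
Get s_k = R·t_k = k*(k + 4)/(3*(k**2 + 4*k + 3)) with R(k) = B(k−1)f(k)/C(k) = k*(k + 2)*(k + 4)**2/(3*(2*k + 5)).
Verify: (2*k + 5)/(k**4 + 10*k**3 + 35*k**2 + 50*k + 24) matches t_k.
Telescoping: Σ = s_(9) − s_(2) = 13/40 − (4/15) = 7/120.

Σ = 7/120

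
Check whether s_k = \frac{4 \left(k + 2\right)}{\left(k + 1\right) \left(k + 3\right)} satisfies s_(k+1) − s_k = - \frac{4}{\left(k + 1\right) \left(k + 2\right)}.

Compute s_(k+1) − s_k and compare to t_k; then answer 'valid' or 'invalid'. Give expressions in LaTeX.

Invalid: residual \frac{4 \left(2 k + 5\right)}{k^{4} + 10 k^{3} + 35 k^{2} + 50 k + 24} ≠ 0.

s_(k+1) = 4*(k + 3)/((k + 2)*(k + 4))
s_(k+1) − s_k = 4*(-k**2 - 5*k - 7)/(k**4 + 10*k**3 + 35*k**2 + 50*k + 24)
(s_(k+1) − s_k) − t_k = 4*(2*k + 5)/(k**4 + 10*k**3 + 35*k**2 + 50*k + 24)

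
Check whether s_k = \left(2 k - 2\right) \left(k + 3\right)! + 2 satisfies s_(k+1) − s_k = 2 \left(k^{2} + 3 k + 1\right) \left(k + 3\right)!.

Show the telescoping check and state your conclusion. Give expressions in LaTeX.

s_(k+1) = 2*k*factorial(k + 4) + 2
s_(k+1) − s_k = 2*(k**2 + 3*k + 1)*factorial(k + 3)
(s_(k+1) − s_k) − t_k = 0

valid; difference matches t_k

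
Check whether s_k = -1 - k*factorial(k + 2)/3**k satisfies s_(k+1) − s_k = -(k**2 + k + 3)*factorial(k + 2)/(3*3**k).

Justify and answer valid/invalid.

Valid: the claim telescopes to t_k.

s_(k+1) = -3**(-k - 1)*(k + 1)*factorial(k + 3) - 1
s_(k+1) − s_k = -(k**2 + k + 3)*factorial(k + 2)/(3*3**k)
(s_(k+1) − s_k) − t_k = 0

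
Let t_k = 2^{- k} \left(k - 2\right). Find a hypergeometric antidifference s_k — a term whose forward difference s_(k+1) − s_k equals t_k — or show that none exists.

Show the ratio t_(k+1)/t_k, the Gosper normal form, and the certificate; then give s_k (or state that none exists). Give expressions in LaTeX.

s_k = 2^{1 - k} \left(1 - k\right)

r(k) = (k - 1)/(2*(k - 2)) after simplifying.
Factor: A=1/2; B=1; C=k - 2.
Need (1/2)·f(k+1) − (1)·f(k) = k - 2.
d = 1 from the (0,0,1) case.
Solve for f: f(k) = -2*(k - 1) (degree 1 ≤ 1).
Certificate R = B(k−1)f/C = -2*(k - 1)/(k - 2) gives s_k = 2**(1 - k)*(1 - k).
Δs = (k - 2)/2**k, as required.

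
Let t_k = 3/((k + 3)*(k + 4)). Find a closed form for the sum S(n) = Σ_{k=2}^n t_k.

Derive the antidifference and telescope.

S(n) = 3*(n - 1)/(5*(n + 4))

Ratio r(k) = (k + 3)/(k + 5).
So A=k + 3 and B=k + 5, with C=1.
Solve (k + 3)·f(k+1) − (k + 4)·f(k) = 1.
deg f ≤ 1 (via 1,1,0).
Match coefficients ⇒ f(k) = k/3.
Get s_k = R·t_k = k/(k + 3) with R(k) = B(k−1)f(k)/C(k) = k*(k + 4)/3.
Δs = 3/(k**2 + 7*k + 12), as required.
Evaluate: s_(n+1) = (n + 1)/(n + 4); subtract s_(2) = 2/5 ⇒ S(n) = 3*(n - 1)/(5*(n + 4)).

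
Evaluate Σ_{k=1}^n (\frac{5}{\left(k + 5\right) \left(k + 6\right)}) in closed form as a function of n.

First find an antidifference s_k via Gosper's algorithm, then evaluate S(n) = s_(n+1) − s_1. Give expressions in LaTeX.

Compute t_(k+1)/t_k: get (k + 5)/(k + 7).
Gosper form: A/B · C(k+1)/C(k) with A=k + 5, B=k + 7, C=1.
Need (k + 5)·f(k+1) − (k + 6)·f(k) = 1.
deg f ≤ 1 (via 1,1,0).
A polynomial solution: f(k) = k/5.
Certificate R = B(k−1)f/C = k*(k + 6)/5 gives s_k = k/(k + 5).
Verify: 5/(k**2 + 11*k + 30) matches t_k.
Telescope: S(n) = s_(n+1) − s_(1) = (n + 1)/(n + 6) − (1/6) = 5*n/(6*(n + 6)).

S(n) = \frac{5 n}{6 \left(n + 6\right)}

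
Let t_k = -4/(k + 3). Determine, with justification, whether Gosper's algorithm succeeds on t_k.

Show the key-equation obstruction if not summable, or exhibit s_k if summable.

Step 1: r(k) = (k + 3)/(k + 4).
So A=k + 3 and B=k + 4, with C=1.
Solve (k + 3)·f(k+1) − (k + 3)·f(k) = 1.
Bound: deg f ≤ 0.
f = c0 ⇒ A·f(k+1) − B(k−1)·f(k) − C = -1. The system {-1 = 0} is inconsistent; no antidifference.

No. Not Gosper-summable.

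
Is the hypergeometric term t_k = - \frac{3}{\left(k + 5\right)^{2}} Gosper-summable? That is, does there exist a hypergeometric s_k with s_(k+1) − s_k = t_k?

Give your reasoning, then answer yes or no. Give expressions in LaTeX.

No. Not Gosper-summable.

Ratio r(k) = (k + 5)**2/(k + 6)**2.
Gosper form: A/B · C(k+1)/C(k) with A=k**2 + 10*k + 25, B=k**2 + 12*k + 36, C=1.
Solve (k**2 + 10*k + 25)·f(k+1) − (k**2 + 10*k + 25)·f(k) = 1.
deg f ≤ 0 (via 2,2,0).
Put f(k) = c0: A·f(k+1) − B(k−1)·f(k) − C = -1; need -1 = 0 — inconsistent ⇒ no f, not summable.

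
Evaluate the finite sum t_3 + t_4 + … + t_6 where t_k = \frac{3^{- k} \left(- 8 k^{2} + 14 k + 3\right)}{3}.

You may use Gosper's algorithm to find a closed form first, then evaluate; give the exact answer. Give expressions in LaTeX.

Σ = -644/729

Ratio r(k) = (8*k**2 + 2*k - 9)/(3*(8*k**2 - 14*k - 3)).
A = 1/3, B = 1, C = k**2 - 7*k/4 - 3/8.
Need (1/3)·f(k+1) − (1)·f(k) = k**2 - 7*k/4 - 3/8.
From deg A=0, deg B=0, deg C=2: d=2.
Solving with deg f ≤ 2: f(k) = -3*(k - 1)*(4*k + 1)/8.
Get s_k = R·t_k = (4*k**2 - 3*k - 1)/3**k with R(k) = B(k−1)f(k)/C(k) = -3*(k - 1)*(4*k + 1)/(8*k**2 - 14*k - 3).
Verify: (-8*k**2 + 14*k + 3)/(3*3**k) matches t_k.
Sum = s_(7) − s_(3); s_(7) = 58/729, s_(3) = 26/27 ⇒ -644/729.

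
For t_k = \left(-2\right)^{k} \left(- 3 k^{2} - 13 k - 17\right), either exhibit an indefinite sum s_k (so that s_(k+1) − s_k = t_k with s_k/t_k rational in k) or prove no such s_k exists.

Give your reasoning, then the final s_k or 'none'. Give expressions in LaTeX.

Step 1: r(k) = 2*(-3*k**2 - 19*k - 33)/(3*k**2 + 13*k + 17).
So A=-2 and B=1, with C=k**2 + 13*k/3 + 17/3.
Set up (-2)·f(k+1) − (1)·f(k) − (k**2 + 13*k/3 + 17/3) = 0.
From deg A=0, deg B=0, deg C=2: d=2.
Coefficient equations give f(k) = -(k**2 + 3*k + 3)/3.
Certificate R = B(k−1)f/C = -(k**2 + 3*k + 3)/(3*k**2 + 13*k + 17) gives s_k = (-2)**k*(k**2 + 3*k + 3).
s_(k+1) − s_k = (-2)**k*(-3*k**2 - 13*k - 17) = t_k.

s_k = \left(-2\right)^{k} \left(k^{2} + 3 k + 3\right)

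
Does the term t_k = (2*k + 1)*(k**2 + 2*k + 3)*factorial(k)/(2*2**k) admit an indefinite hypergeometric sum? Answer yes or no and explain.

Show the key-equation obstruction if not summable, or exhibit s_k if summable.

Yes. s_k = (2*k**2 + 3*k + 2)*factorial(k)/2**k.

The ratio is (k + 1)*(2*k + 3)*(2*k + (k + 1)**2 + 5)/(2*(2*k + 1)*(k**2 + 2*k + 3)).
Normal form (A,B,C) = (k/2 + 1/2, 1, k**3 + 5*k**2/2 + 4*k + 3/2).
Set up (k/2 + 1/2)·f(k+1) − (1)·f(k) − (k**3 + 5*k**2/2 + 4*k + 3/2) = 0.
Bound: deg f ≤ 2.
Coefficient equations give f(k) = 2*k**2 + 3*k + 2.
Certificate R = B(k−1)f/C = 2*(2*k**2 + 3*k + 2)/((2*k + 1)*(k**2 + 2*k + 3)) gives s_k = (2*k**2 + 3*k + 2)*factorial(k)/2**k.
Check: Δs_k = (2*k + 1)*(k**2 + 2*k + 3)*factorial(k)/(2*2**k). ✓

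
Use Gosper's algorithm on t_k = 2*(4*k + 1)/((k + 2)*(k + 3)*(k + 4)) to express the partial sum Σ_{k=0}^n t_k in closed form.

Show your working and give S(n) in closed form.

Compute t_(k+1)/t_k: get (k + 2)*(4*k + 5)/((k + 5)*(4*k + 1)).
Take A(k)=k + 2, B(k)=k + 5, C(k)=k + 1/4.
Need (k + 2)·f(k+1) − (k + 4)·f(k) = k + 1/4.
Degrees (1,1,1) ⇒ d ≤ 2.
A polynomial solution: f(k) = k*(3*k - 1)/16.
R(k) = B(k−1)·f(k)/C(k) = k*(k + 4)*(3*k - 1)/(4*(4*k + 1)); s_k = R·t_k = k*(3*k - 1)/(2*(k + 2)*(k + 3)).
Δs = 2*(4*k + 1)/(k**3 + 9*k**2 + 26*k + 24), as required.
Σ_(k=0)^n t_k = s_(n+1) − s_(0) = ((3*n**2 + 5*n + 2)/(2*(n**2 + 7*n + 12))) − (0), i.e. (3*n**2 + 5*n + 2)/(2*(n**2 + 7*n + 12)).

S(n) = (3*n**2 + 5*n + 2)/(2*(n**2 + 7*n + 12))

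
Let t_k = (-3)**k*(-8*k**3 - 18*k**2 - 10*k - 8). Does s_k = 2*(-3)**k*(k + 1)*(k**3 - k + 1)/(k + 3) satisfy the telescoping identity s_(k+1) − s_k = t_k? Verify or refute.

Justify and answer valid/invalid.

s_(k+1) = 6*(-3)**k*(k + 2)*(k - (k + 1)**3)/(k + 4)
s_(k+1) − s_k = 2*(-3)**k*(-(k + 1)*(k + 4)*(k**3 - k + 1) + 3*(k + 2)*(k + 3)*(k - (k + 1)**3))/((k + 3)*(k + 4))
(s_(k+1) − s_k) − t_k = (-3)**k*(16*k**4 + 88*k**3 + 128*k**2 + 72*k + 52)/(k**2 + 7*k + 12)

Invalid: residual (-3)**k*(16*k**4 + 88*k**3 + 128*k**2 + 72*k + 52)/(k**2 + 7*k + 12) ≠ 0.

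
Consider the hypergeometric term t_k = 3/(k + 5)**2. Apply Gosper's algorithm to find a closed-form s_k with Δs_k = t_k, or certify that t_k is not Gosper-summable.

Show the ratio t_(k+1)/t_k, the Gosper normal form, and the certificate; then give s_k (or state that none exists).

none — t_k is not Gosper-summable

The ratio is (k + 5)**2/(k + 6)**2.
A = k**2 + 10*k + 25, B = k**2 + 12*k + 36, C = 1.
Set up (k**2 + 10*k + 25)·f(k+1) − (k**2 + 10*k + 25)·f(k) − (1) = 0.
deg f ≤ 0 (via 2,2,0).
Write f(k) = c0. Then LHS − RHS = -1, requiring -1 = 0: contradictory. No certificate.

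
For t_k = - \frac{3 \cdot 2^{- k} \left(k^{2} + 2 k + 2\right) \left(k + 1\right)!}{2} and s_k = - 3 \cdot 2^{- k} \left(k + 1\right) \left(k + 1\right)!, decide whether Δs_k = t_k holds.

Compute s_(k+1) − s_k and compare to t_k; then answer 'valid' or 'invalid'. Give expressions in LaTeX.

s_(k+1) = -3*(k + 2)*factorial(k + 2)/(2*2**k)
s_(k+1) − s_k = -3*(k**2 + 2*k + 2)*factorial(k + 1)/(2*2**k)
(s_(k+1) − s_k) − t_k = 0

valid (s_(k+1) − s_k reduces to t_k)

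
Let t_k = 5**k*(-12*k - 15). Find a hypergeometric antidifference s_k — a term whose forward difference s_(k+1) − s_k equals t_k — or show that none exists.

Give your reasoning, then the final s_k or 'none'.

Compute t_(k+1)/t_k: get 5*(4*k + 9)/(4*k + 5).
Gosper form: A/B · C(k+1)/C(k) with A=5, B=1, C=k + 5/4.
Key eq: (5)·f(k+1) = (1)·f(k) + (k + 5/4).
From deg A=0, deg B=0, deg C=1: d=1.
A polynomial solution: f(k) = k/4.
So s_k = (B(k−1)f/C)·t_k = (k/(4*k + 5))·t_k = -3*5**k*k.
Verify: 5**k*(-12*k - 15) matches t_k.

s_k = -3*5**k*k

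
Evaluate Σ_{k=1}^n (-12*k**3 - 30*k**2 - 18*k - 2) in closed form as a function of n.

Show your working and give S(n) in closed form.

t_(k+1)/t_k = (6*k**3 + 33*k**2 + 57*k + 31)/(6*k**3 + 15*k**2 + 9*k + 1).
Gosper form: A/B · C(k+1)/C(k) with A=1, B=1, C=k**3 + 5*k**2/2 + 3*k/2 + 1/6.
Need (1)·f(k+1) − (1)·f(k) = k**3 + 5*k**2/2 + 3*k/2 + 1/6.
From deg A=0, deg B=0, deg C=3: d=4.
Match coefficients ⇒ f(k) = k*(3*k**3 + 4*k**2 - 3*k - 2)/12.
So s_k = (B(k−1)f/C)·t_k = (k*(3*k**3 + 4*k**2 - 3*k - 2)/(2*(6*k**3 + 15*k**2 + 9*k + 1)))·t_k = k*(-3*k**3 - 4*k**2 + 3*k + 2).
Δs = -12*k**3 - 30*k**2 - 18*k - 2, as required.
Σ_(k=1)^n t_k = s_(n+1) − s_(1) = (-3*n**4 - 16*n**3 - 27*n**2 - 16*n - 2) − (-2), i.e. n*(-3*n**3 - 16*n**2 - 27*n - 16).

S(n) = n*(-3*n**3 - 16*n**2 - 27*n - 16)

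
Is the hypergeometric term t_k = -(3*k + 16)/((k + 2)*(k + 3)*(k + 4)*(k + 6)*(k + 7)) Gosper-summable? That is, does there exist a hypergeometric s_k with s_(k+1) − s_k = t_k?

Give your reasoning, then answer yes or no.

Yes. s_k = k*(-k**2 - 11*k - 36)/(36*(k**3 + 11*k**2 + 36*k + 36)).

The ratio is (k + 2)*(k + 6)*(3*k + 19)/((k + 5)*(k + 8)*(3*k + 16)).
Factor: A=k + 2; B=k + 8; C=k**2 + 31*k/3 + 80/3.
Need (k + 2)·f(k+1) − (k + 7)·f(k) = k**2 + 31*k/3 + 80/3.
Bound: deg f ≤ 5.
Solve for f: f(k) = k*(k + 4)*(k + 5)*(k**2 + 11*k + 36)/108 (degree 5 ≤ 5).
Get s_k = R·t_k = k*(-k**2 - 11*k - 36)/(36*(k**3 + 11*k**2 + 36*k + 36)) with R(k) = B(k−1)f(k)/C(k) = k*(k + 4)*(k + 7)*(k**2 + 11*k + 36)/(36*(3*k + 16)).
Check: Δs_k = (-3*k - 16)/(k**5 + 22*k**4 + 185*k**3 + 740*k**2 + 1404*k + 1008). ✓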